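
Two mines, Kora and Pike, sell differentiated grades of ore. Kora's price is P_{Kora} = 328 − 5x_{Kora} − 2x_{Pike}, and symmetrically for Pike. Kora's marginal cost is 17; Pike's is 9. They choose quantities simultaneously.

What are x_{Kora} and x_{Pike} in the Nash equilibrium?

Mine Kora's profit: π = x_{Kora}(328 − 5x_{Kora} − 2x_{Pike}) − 17x_{Kora}.
∂π/∂x_{Kora} = 311 − 10x_{Kora} − 2x_{Pike} = 0 ⇒ x_{Kora} = 31.1 − 0.2x_{Pike}.
Similarly x_{Pike} = 31.9 − 0.2x_{Kora}.
Substituting the second reaction function into the first: x_{Kora} = 31.1 − 0.2(31.9 − 0.2x_{Kora}), which gives 0.96x_{Kora} = 24.72 ⇒ x_{Kora} = 25.75.
Then x_{Pike} = 31.9 − 0.2·25.75 = 26.75.

25.75, 26.75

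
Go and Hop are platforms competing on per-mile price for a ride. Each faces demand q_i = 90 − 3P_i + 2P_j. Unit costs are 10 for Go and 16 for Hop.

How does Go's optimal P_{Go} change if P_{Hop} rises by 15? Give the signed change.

5

Go's profit: π = (P_{Go} − 10)(90 − 3P_{Go} + 2P_{Hop}).
∂π/∂P_{Go} = 120 − 6P_{Go} + 2P_{Hop} = 0 ⇒ P_{Go} = 20 + (1/3)P_{Hop}.
The reaction-function slope is 1/3, so a 15-unit rise in P_{Hop} moves P_{Go} by 1/3 × 15 = 5. Go's best response rises — the actions are strategic complements.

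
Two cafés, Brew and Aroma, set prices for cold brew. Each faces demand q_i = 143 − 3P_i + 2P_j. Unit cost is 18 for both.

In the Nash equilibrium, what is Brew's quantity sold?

Brew's profit: π = (P_{Brew} − 18)(143 − 3P_{Brew} + 2P_{Aroma}).
∂π/∂P_{Brew} = 197 − 6P_{Brew} + 2P_{Aroma} = 0 ⇒ P_{Brew} = 197/6 + (1/3)P_{Aroma}.
Setting P_{Brew} = P_{Aroma} in the reaction function: P_{Brew} = 197/6 + (1/3)P_{Brew}, so P_{Brew} = (197/6) / (2/3) = 49.25.
q_{Brew} = 143 − 3·49.25 + 2·49.25 = 93.75.

93.75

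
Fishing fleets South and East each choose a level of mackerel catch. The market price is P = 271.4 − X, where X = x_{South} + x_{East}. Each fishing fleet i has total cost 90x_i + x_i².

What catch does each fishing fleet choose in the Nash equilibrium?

36.28

Fishing fleet South's profit: π = x_{South}(271.4 − (x_{South} + x_{East})) − 90x_{South} − x_{South}².
∂π/∂x_{South} = 181.4 − 4x_{South} − x_{East} = 0, so x_{South} = 45.35 − 0.25x_{East}.
The game is symmetric, so in equilibrium x_{East} = x_{South}: the reaction function gives 1.25x_{South} = 45.35, hence x_{South} = 36.28.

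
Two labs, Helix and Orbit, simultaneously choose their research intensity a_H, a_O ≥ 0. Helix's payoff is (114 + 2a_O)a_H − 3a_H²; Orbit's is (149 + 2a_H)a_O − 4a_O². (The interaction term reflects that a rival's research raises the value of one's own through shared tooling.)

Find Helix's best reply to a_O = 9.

22

Expanding Helix's payoff: 114a_H + 2a_Oa_H − 3a_H².
∂π/∂a_H = 114 + 2a_O − 6a_H = 0, so a_H = 19 + (1/3)a_O.
At a_O = 9: a_H = 19 + (1/3)·9 = 22.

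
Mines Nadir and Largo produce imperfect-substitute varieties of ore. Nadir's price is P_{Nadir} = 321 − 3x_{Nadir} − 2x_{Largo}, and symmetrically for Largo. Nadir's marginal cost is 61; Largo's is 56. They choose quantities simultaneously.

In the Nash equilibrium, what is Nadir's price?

157.5625

Mine Nadir's profit: π = x_{Nadir}(321 − 3x_{Nadir} − 2x_{Largo}) − 61x_{Nadir}.
∂π/∂x_{Nadir} = 260 − 6x_{Nadir} − 2x_{Largo} = 0 ⇒ x_{Nadir} = 130/3 − (1/3)x_{Largo}.
Similarly x_{Largo} = 265/6 − (1/3)x_{Nadir}.
Substituting the second reaction function into the first: x_{Nadir} = 130/3 − (1/3)(265/6 − (1/3)x_{Nadir}), which gives (8/9)x_{Nadir} = 515/18 ⇒ x_{Nadir} = 32.1875.
Then x_{Largo} = 265/6 − (1/3)·32.1875 = 33.4375.
P_{Nadir} = 321 − 3·32.1875 − 2·33.4375 = 157.5625.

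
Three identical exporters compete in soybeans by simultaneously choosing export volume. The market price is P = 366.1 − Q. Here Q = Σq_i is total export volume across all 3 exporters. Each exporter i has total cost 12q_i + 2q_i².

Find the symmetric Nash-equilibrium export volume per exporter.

44.2625

A representative exporter's profit is π_i = q_i(366.1 − Q) − 12q_i − 2q_i², with Q = q_i + Σ_{j≠i} q_j.
First-order condition: 354.1 − 6q_i − Σ_{j≠i} q_j = 0.
In a symmetric equilibrium every exporter chooses the same q, so Σ_{j≠i} q_j = 2q. The condition becomes 354.1 − 8q = 0, giving q = 354.1/8 = 44.2625.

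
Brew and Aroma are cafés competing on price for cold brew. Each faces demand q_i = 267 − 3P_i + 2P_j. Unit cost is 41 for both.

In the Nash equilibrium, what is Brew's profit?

Brew's profit: π = (P_{Brew} − 41)(267 − 3P_{Brew} + 2P_{Aroma}).
∂π/∂P_{Brew} = 390 − 6P_{Brew} + 2P_{Aroma} = 0 ⇒ P_{Brew} = 65 + (1/3)P_{Aroma}.
Setting P_{Brew} = P_{Aroma} in the reaction function: P_{Brew} = 65 + (1/3)P_{Brew}, so P_{Brew} = 65 / (2/3) = 97.5.
q_{Brew} = 267 − 3·97.5 + 2·97.5 = 169.5.
Profit = (97.5 − 41)·169.5 = 9576.75.

9576.75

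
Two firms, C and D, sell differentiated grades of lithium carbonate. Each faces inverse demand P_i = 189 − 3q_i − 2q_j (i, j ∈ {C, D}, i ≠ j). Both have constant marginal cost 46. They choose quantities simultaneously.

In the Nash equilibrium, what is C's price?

99.625

Firm C's profit: π = q_C(189 − 3q_C − 2q_D) − 46q_C.
∂π/∂q_C = 143 − 6q_C − 2q_D = 0 ⇒ q_C = 143/6 − (1/3)q_D.
Setting q_C = q_D in the reaction function: q_C = 143/6 − (1/3)q_C, so q_C = (143/6) / (4/3) = 17.875.
P_C = 189 − 3·17.875 − 2·17.875 = 99.625.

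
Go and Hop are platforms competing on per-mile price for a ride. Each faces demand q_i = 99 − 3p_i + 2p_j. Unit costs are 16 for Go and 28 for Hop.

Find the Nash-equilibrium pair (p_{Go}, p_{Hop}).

Go's profit: π = (p_{Go} − 16)(99 − 3p_{Go} + 2p_{Hop}).
∂π/∂p_{Go} = 147 − 6p_{Go} + 2p_{Hop} = 0 ⇒ p_{Go} = 24.5 + (1/3)p_{Hop}.
Similarly p_{Hop} = 30.5 + (1/3)p_{Go}.
Plugging p_{Hop} into Go's best response: p_{Go} = 24.5 + (1/3)(30.5 + (1/3)p_{Go}) ⇒ (8/9)p_{Go} = 104/3, so p_{Go} = 39.
Then p_{Hop} = 30.5 + (1/3)·39 = 43.5.

39, 43.5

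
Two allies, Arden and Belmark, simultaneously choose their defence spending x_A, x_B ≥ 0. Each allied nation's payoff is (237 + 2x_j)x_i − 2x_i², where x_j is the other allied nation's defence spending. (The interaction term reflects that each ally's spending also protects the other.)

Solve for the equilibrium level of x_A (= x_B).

Arden's payoff is (237 + 2x_B)x_A − 2x_A².
∂π/∂x_A = 237 + 2x_B − 4x_A = 0, so x_A = 59.25 + 0.5x_B.
The game is symmetric, so in equilibrium x_B = x_A: the reaction function gives 0.5x_A = 59.25, hence x_A = 118.5.

118.5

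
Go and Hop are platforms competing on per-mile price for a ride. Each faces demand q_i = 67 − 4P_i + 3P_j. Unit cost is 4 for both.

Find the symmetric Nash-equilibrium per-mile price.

16.6

Go's profit: π = (P_{Go} − 4)(67 − 4P_{Go} + 3P_{Hop}).
∂π/∂P_{Go} = 83 − 8P_{Go} + 3P_{Hop} = 0 ⇒ P_{Go} = 10.375 + 0.375P_{Hop}.
The game is symmetric, so in equilibrium P_{Hop} = P_{Go}: the reaction function gives 0.625P_{Go} = 10.375, hence P_{Go} = 16.6.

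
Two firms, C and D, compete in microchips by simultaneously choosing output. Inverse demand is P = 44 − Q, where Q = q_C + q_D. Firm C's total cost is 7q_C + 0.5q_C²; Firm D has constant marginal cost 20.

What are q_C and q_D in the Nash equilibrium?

10, 7

Firm C's profit: π = q_C(44 − (q_C + q_D)) − 7q_C − 0.5q_C².
∂π/∂q_C = 37 − 3q_C − q_D = 0, so q_C = 37/3 − (1/3)q_D.
For D: ∂π/∂q_D = 24 − 2q_D − q_C = 0 ⇒ q_D = 12 − 0.5q_C.
Substituting the second reaction function into the first: q_C = 37/3 − (1/3)(12 − 0.5q_C), which gives (5/6)q_C = 25/3 ⇒ q_C = 10.
Then q_D = 12 − 0.5·10 = 7.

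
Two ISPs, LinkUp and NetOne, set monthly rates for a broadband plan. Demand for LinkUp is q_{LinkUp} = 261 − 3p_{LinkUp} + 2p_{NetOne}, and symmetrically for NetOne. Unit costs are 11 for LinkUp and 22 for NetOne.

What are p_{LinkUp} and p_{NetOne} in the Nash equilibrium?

75.5625, 79.6875

LinkUp's profit: π = (p_{LinkUp} − 11)(261 − 3p_{LinkUp} + 2p_{NetOne}).
∂π/∂p_{LinkUp} = 294 − 6p_{LinkUp} + 2p_{NetOne} = 0 ⇒ p_{LinkUp} = 49 + (1/3)p_{NetOne}.
Similarly p_{NetOne} = 54.5 + (1/3)p_{LinkUp}.
Substituting the second reaction function into the first: p_{LinkUp} = 49 + (1/3)(54.5 + (1/3)p_{LinkUp}), which gives (8/9)p_{LinkUp} = 403/6 ⇒ p_{LinkUp} = 75.5625.
Then p_{NetOne} = 54.5 + (1/3)·75.5625 = 79.6875.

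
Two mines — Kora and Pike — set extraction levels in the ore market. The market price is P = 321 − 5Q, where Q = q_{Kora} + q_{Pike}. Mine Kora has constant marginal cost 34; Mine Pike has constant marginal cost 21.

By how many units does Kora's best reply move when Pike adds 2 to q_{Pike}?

Mine Kora's profit: π = q_{Kora}(321 − 5(q_{Kora} + q_{Pike})) − 34q_{Kora}.
∂π/∂q_{Kora} = 287 − 10q_{Kora} − 5q_{Pike} = 0, so q_{Kora} = 28.7 − 0.5q_{Pike}.
The reaction-function slope is −0.5, so a 2-unit rise in q_{Pike} moves q_{Kora} by −0.5 × 2 = −1. Kora's best response falls — the actions are strategic substitutes.

-1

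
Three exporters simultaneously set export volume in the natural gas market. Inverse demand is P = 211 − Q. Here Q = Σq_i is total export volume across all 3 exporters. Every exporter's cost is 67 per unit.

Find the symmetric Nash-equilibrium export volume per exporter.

36

A representative exporter's profit is π_i = q_i(211 − Q) − 67q_i, with Q = q_i + Σ_{j≠i} q_j.
First-order condition: 144 − 2q_i − Σ_{j≠i} q_j = 0.
In a symmetric equilibrium every exporter chooses the same q, so Σ_{j≠i} q_j = 2q. The condition becomes 144 − 4q = 0, giving q = 144/4 = 36.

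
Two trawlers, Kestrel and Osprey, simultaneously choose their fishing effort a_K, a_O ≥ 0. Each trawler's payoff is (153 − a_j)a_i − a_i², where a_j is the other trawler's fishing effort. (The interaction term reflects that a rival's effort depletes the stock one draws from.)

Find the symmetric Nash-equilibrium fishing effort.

51

Kestrel's payoff is (153 − a_O)a_K − a_K².
∂π/∂a_K = 153 − a_O − 2a_K = 0, so a_K = 76.5 − 0.5a_O.
Setting a_K = a_O in the reaction function: a_K = 76.5 − 0.5a_K, so a_K = 76.5 / 1.5 = 51.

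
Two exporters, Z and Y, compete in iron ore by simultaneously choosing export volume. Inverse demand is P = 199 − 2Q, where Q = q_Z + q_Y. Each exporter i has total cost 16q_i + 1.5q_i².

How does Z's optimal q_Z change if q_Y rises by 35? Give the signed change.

Exporter Z's profit: π = q_Z(199 − 2(q_Z + q_Y)) − 16q_Z − 1.5q_Z².
∂π/∂q_Z = 183 − 7q_Z − 2q_Y = 0, so q_Z = 183/7 − (2/7)q_Y.
The reaction-function slope is −2/7, so a 35-unit rise in q_Y moves q_Z by −2/7 × 35 = −10. Z's best response falls — the actions are strategic substitutes.

-10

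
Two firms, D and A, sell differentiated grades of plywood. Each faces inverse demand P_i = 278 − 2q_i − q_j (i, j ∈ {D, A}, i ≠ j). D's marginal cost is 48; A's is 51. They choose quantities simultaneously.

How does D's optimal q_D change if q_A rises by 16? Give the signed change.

Firm D's profit: π = q_D(278 − 2q_D − q_A) − 48q_D.
∂π/∂q_D = 230 − 4q_D − q_A = 0 ⇒ q_D = 57.5 − 0.25q_A.
The reaction-function slope is −0.25, so a 16-unit rise in q_A moves q_D by −0.25 × 16 = −4. D's best response falls — the actions are strategic substitutes.

-4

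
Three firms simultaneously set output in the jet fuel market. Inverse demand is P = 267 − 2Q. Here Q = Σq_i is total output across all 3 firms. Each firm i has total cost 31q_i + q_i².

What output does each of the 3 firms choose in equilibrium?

23.6

A representative firm's profit is π_i = q_i(267 − 2Q) − 31q_i − q_i², with Q = q_i + Σ_{j≠i} q_j.
First-order condition: 236 − 6q_i − 2Σ_{j≠i} q_j = 0.
Imposing symmetry (q_j = q for all j) turns Σ_{j≠i} q_j into 2q, so 236 = 10q and q = 23.6.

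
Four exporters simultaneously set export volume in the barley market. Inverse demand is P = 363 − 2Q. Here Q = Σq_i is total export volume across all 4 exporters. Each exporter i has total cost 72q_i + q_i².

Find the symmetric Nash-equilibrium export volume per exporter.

A representative exporter's profit is π_i = q_i(363 − 2Q) − 72q_i − q_i², with Q = q_i + Σ_{j≠i} q_j.
First-order condition: 291 − 6q_i − 2Σ_{j≠i} q_j = 0.
Imposing symmetry (q_j = q for all j) turns Σ_{j≠i} q_j into 3q, so 291 = 12q and q = 24.25.

24.25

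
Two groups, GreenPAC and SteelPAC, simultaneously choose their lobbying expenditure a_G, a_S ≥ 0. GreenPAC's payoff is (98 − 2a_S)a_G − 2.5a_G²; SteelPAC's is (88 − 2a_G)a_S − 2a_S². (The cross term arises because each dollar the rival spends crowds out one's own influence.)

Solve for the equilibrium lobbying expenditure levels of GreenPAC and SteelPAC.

13.5, 15.25

Expanding GreenPAC's payoff: 98a_G − 2a_Sa_G − 2.5a_G².
∂π/∂a_G = 98 − 2a_S − 5a_G = 0, so a_G = 19.6 − 0.4a_S.
Likewise for SteelPAC: a_S = 22 − 0.5a_G.
Solving the two reaction functions simultaneously: (1 − (−0.4)(−0.5))a_G = 19.6 − 0.4·22, so 0.8a_G = 10.8 and a_G = 13.5.
Then a_S = 22 − 0.5·13.5 = 15.25.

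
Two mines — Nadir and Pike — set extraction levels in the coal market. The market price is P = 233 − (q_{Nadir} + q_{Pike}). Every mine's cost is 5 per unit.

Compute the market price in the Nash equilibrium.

Mine Nadir's profit: π = q_{Nadir}(233 − (q_{Nadir} + q_{Pike})) − 5q_{Nadir}.
∂π/∂q_{Nadir} = 228 − 2q_{Nadir} − q_{Pike} = 0, so q_{Nadir} = 114 − 0.5q_{Pike}.
By symmetry q_{Pike} = q_{Nadir}; substituting into the reaction function, 1.5q_{Nadir} = 114 and q_{Nadir} = 76.
Equilibrium price: P = 233 − 152 = 81.

81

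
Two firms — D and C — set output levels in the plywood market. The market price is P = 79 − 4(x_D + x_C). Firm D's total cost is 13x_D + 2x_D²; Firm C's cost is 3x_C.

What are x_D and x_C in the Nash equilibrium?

Firm D's profit: π = x_D(79 − 4(x_D + x_C)) − 13x_D − 2x_D².
∂π/∂x_D = 66 − 12x_D − 4x_C = 0, so x_D = 5.5 − (1/3)x_C.
For C: ∂π/∂x_C = 76 − 8x_C − 4x_D = 0 ⇒ x_C = 9.5 − 0.5x_D.
Solving the two reaction functions simultaneously: (1 − (−1/3)(−0.5))x_D = 5.5 − (1/3)·9.5, so (5/6)x_D = 7/3 and x_D = 2.8.
Then x_C = 9.5 − 0.5·2.8 = 8.1.

2.8, 8.1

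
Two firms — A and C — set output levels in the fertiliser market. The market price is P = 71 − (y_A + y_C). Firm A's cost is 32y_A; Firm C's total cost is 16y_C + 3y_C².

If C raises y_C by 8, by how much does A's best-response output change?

-4

Firm A's profit: π = y_A(71 − (y_A + y_C)) − 32y_A.
∂π/∂y_A = 39 − 2y_A − y_C = 0, so y_A = 19.5 − 0.5y_C.
The reaction-function slope is −0.5, so an 8-unit rise in y_C moves y_A by −0.5 × 8 = −4. A's best response falls — the actions are strategic substitutes.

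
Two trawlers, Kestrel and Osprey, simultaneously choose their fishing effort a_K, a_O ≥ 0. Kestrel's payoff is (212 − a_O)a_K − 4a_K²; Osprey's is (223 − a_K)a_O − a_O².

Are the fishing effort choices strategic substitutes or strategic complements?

strategic substitutes

Expanding Kestrel's payoff: 212a_K − a_Oa_K − 4a_K².
∂π/∂a_K = 212 − a_O − 8a_K = 0, so a_K = 26.5 − 0.125a_O.
The best-response slope da_K/da_O = −0.125 < 0: the reaction function is downward-sloping, so the choices are strategic substitutes.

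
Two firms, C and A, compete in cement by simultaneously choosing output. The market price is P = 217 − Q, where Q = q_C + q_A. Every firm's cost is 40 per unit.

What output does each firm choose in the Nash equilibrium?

Firm C's profit: π = q_C(217 − (q_C + q_A)) − 40q_C.
∂π/∂q_C = 177 − 2q_C − q_A = 0, so q_C = 88.5 − 0.5q_A.
By symmetry q_A = q_C; substituting into the reaction function, 1.5q_C = 88.5 and q_C = 59.

59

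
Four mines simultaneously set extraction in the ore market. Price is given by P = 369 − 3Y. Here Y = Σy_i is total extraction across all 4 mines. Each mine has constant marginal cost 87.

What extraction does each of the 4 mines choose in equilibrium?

18.8

A representative mine's profit is π_i = y_i(369 − 3Y) − 87y_i, with Y = y_i + Σ_{j≠i} y_j.
First-order condition: 282 − 6y_i − 3Σ_{j≠i} y_j = 0.
In a symmetric equilibrium every mine chooses the same y, so Σ_{j≠i} y_j = 3y. The condition becomes 282 − 15y = 0, giving y = 282/15 = 18.8.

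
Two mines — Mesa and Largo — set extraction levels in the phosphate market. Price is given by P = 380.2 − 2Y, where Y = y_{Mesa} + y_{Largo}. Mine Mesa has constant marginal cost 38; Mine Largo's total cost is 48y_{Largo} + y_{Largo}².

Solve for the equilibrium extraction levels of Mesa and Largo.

Mine Mesa's profit: π = y_{Mesa}(380.2 − 2(y_{Mesa} + y_{Largo})) − 38y_{Mesa}.
∂π/∂y_{Mesa} = 342.2 − 4y_{Mesa} − 2y_{Largo} = 0, so y_{Mesa} = 85.55 − 0.5y_{Largo}.
For Largo: ∂π/∂y_{Largo} = 332.2 − 6y_{Largo} − 2y_{Mesa} = 0 ⇒ y_{Largo} = 1661/30 − (1/3)y_{Mesa}.
Substituting the second reaction function into the first: y_{Mesa} = 85.55 − 0.5(1661/30 − (1/3)y_{Mesa}), which gives (5/6)y_{Mesa} = 868/15 ⇒ y_{Mesa} = 69.44.
Then y_{Largo} = 1661/30 − (1/3)·69.44 = 32.22.

69.44, 32.22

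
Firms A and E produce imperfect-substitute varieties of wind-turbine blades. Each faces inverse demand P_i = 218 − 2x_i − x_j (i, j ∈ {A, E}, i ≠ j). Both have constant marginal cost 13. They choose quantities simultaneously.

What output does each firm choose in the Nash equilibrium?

Firm A's profit: π = x_A(218 − 2x_A − x_E) − 13x_A.
∂π/∂x_A = 205 − 4x_A − x_E = 0 ⇒ x_A = 51.25 − 0.25x_E.
By symmetry x_E = x_A; substituting into the reaction function, 1.25x_A = 51.25 and x_A = 41.

41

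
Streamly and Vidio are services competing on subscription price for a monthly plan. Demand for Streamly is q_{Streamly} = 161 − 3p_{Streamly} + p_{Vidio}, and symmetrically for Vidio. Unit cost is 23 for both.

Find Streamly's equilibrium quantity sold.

Streamly's profit: π = (p_{Streamly} − 23)(161 − 3p_{Streamly} + p_{Vidio}).
∂π/∂p_{Streamly} = 230 − 6p_{Streamly} + p_{Vidio} = 0 ⇒ p_{Streamly} = 115/3 + (1/6)p_{Vidio}.
The game is symmetric, so in equilibrium p_{Vidio} = p_{Streamly}: the reaction function gives (5/6)p_{Streamly} = 115/3, hence p_{Streamly} = 46.
q_{Streamly} = 161 − 3·46 + 46 = 69.

69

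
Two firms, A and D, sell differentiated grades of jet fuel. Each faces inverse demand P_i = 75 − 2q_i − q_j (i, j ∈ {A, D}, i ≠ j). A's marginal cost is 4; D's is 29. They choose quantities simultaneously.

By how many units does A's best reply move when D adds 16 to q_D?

Firm A's profit: π = q_A(75 − 2q_A − q_D) − 4q_A.
∂π/∂q_A = 71 − 4q_A − q_D = 0 ⇒ q_A = 17.75 − 0.25q_D.
The reaction-function slope is −0.25, so a 16-unit rise in q_D moves q_A by −0.25 × 16 = −4. A's best response falls — the actions are strategic substitutes.

-4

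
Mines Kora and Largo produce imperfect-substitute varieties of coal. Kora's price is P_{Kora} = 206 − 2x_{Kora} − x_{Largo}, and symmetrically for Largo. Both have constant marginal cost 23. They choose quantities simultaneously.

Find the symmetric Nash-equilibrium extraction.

Mine Kora's profit: π = x_{Kora}(206 − 2x_{Kora} − x_{Largo}) − 23x_{Kora}.
∂π/∂x_{Kora} = 183 − 4x_{Kora} − x_{Largo} = 0 ⇒ x_{Kora} = 45.75 − 0.25x_{Largo}.
The game is symmetric, so in equilibrium x_{Largo} = x_{Kora}: the reaction function gives 1.25x_{Kora} = 45.75, hence x_{Kora} = 36.6.

36.6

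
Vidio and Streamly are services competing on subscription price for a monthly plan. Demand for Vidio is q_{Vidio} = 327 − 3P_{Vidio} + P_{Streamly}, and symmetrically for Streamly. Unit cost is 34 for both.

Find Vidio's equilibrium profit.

Vidio's profit: π = (P_{Vidio} − 34)(327 − 3P_{Vidio} + P_{Streamly}).
∂π/∂P_{Vidio} = 429 − 6P_{Vidio} + P_{Streamly} = 0 ⇒ P_{Vidio} = 71.5 + (1/6)P_{Streamly}.
Setting P_{Vidio} = P_{Streamly} in the reaction function: P_{Vidio} = 71.5 + (1/6)P_{Vidio}, so P_{Vidio} = 71.5 / (5/6) = 85.8.
q_{Vidio} = 327 − 3·85.8 + 85.8 = 155.4.
Profit = (85.8 − 34)·155.4 = 8049.72.

8049.72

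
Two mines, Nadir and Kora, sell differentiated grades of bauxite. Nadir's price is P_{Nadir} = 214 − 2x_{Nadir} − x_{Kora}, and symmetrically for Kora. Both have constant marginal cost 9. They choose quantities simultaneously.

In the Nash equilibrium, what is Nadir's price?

91

Mine Nadir's profit: π = x_{Nadir}(214 − 2x_{Nadir} − x_{Kora}) − 9x_{Nadir}.
∂π/∂x_{Nadir} = 205 − 4x_{Nadir} − x_{Kora} = 0 ⇒ x_{Nadir} = 51.25 − 0.25x_{Kora}.
Setting x_{Nadir} = x_{Kora} in the reaction function: x_{Nadir} = 51.25 − 0.25x_{Nadir}, so x_{Nadir} = 51.25 / 1.25 = 41.
P_{Nadir} = 214 − 2·41 − 41 = 91.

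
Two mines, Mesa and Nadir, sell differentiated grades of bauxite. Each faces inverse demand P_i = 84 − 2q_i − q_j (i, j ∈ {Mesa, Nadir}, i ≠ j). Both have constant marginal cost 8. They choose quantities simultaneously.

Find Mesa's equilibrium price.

38.4

Mine Mesa's profit: π = q_{Mesa}(84 − 2q_{Mesa} − q_{Nadir}) − 8q_{Mesa}.
∂π/∂q_{Mesa} = 76 − 4q_{Mesa} − q_{Nadir} = 0 ⇒ q_{Mesa} = 19 − 0.25q_{Nadir}.
Setting q_{Mesa} = q_{Nadir} in the reaction function: q_{Mesa} = 19 − 0.25q_{Mesa}, so q_{Mesa} = 19 / 1.25 = 15.2.
P_{Mesa} = 84 − 2·15.2 − 15.2 = 38.4.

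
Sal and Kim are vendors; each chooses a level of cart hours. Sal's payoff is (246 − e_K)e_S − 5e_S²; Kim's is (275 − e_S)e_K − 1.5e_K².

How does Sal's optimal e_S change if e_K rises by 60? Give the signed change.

-6

Expanding Sal's payoff: 246e_S − e_Ke_S − 5e_S².
∂π/∂e_S = 246 − e_K − 10e_S = 0, so e_S = 24.6 − 0.1e_K.
The reaction-function slope is −0.1, so a 60-unit rise in e_K moves e_S by −0.1 × 60 = −6. Sal's best response falls — the actions are strategic substitutes.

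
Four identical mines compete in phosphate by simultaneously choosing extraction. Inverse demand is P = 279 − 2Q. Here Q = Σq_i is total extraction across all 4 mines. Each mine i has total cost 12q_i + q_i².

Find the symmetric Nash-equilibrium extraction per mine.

A representative mine's profit is π_i = q_i(279 − 2Q) − 12q_i − q_i², with Q = q_i + Σ_{j≠i} q_j.
First-order condition: 267 − 6q_i − 2Σ_{j≠i} q_j = 0.
With identical mines, set every q_j = q: then 267 − 6q − 6q = 0, i.e. q = 267/12 = 22.25.

22.25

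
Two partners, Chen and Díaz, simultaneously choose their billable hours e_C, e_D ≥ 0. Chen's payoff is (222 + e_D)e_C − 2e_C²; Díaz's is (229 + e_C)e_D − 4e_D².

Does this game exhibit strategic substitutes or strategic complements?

strategic complements

Expanding Chen's payoff: 222e_C + e_De_C − 2e_C².
∂π/∂e_C = 222 + e_D − 4e_C = 0, so e_C = 55.5 + 0.25e_D.
The best-response slope de_C/de_D = 0.25 > 0: the reaction function is upward-sloping, so the choices are strategic complements.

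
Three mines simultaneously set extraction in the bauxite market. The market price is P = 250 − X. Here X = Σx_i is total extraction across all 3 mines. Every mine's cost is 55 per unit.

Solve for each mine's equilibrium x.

A representative mine's profit is π_i = x_i(250 − X) − 55x_i, with X = x_i + Σ_{j≠i} x_j.
First-order condition: 195 − 2x_i − Σ_{j≠i} x_j = 0.
In a symmetric equilibrium every mine chooses the same x, so Σ_{j≠i} x_j = 2x. The condition becomes 195 − 4x = 0, giving x = 195/4 = 48.75.

48.75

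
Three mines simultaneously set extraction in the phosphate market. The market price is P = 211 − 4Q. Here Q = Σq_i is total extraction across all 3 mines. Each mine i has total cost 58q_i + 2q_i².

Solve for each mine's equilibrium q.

7.65

A representative mine's profit is π_i = q_i(211 − 4Q) − 58q_i − 2q_i², with Q = q_i + Σ_{j≠i} q_j.
First-order condition: 153 − 12q_i − 4Σ_{j≠i} q_j = 0.
In a symmetric equilibrium every mine chooses the same q, so Σ_{j≠i} q_j = 2q. The condition becomes 153 − 20q = 0, giving q = 153/20 = 7.65.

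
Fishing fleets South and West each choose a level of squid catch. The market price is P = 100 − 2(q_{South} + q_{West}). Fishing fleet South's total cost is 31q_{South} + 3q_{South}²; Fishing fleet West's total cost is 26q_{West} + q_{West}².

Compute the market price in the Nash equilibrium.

Fishing fleet South's profit: π = q_{South}(100 − 2(q_{South} + q_{West})) − 31q_{South} − 3q_{South}².
∂π/∂q_{South} = 69 − 10q_{South} − 2q_{West} = 0, so q_{South} = 6.9 − 0.2q_{West}.
For West: ∂π/∂q_{West} = 74 − 6q_{West} − 2q_{South} = 0 ⇒ q_{West} = 37/3 − (1/3)q_{South}.
Solving the two reaction functions simultaneously: (1 − (−0.2)(−1/3))q_{South} = 6.9 − 0.2·(37/3), so (14/15)q_{South} = 133/30 and q_{South} = 4.75.
Then q_{West} = 37/3 − (1/3)·4.75 = 10.75.
Equilibrium price: P = 100 − 2·15.5 = 69.

69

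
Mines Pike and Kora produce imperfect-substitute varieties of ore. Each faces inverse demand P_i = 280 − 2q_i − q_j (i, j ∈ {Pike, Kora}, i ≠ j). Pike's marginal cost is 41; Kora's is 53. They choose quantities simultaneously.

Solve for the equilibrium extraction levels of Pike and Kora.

48.6, 44.6

Mine Pike's profit: π = q_{Pike}(280 − 2q_{Pike} − q_{Kora}) − 41q_{Pike}.
∂π/∂q_{Pike} = 239 − 4q_{Pike} − q_{Kora} = 0 ⇒ q_{Pike} = 59.75 − 0.25q_{Kora}.
Similarly q_{Kora} = 56.75 − 0.25q_{Pike}.
Plugging q_{Kora} into Pike's best response: q_{Pike} = 59.75 − 0.25(56.75 − 0.25q_{Pike}) ⇒ 0.9375q_{Pike} = 45.5625, so q_{Pike} = 48.6.
Then q_{Kora} = 56.75 − 0.25·48.6 = 44.6.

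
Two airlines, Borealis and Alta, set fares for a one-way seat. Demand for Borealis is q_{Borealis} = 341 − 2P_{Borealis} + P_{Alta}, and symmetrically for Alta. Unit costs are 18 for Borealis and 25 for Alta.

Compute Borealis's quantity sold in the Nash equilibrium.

217.2

Borealis's profit: π = (P_{Borealis} − 18)(341 − 2P_{Borealis} + P_{Alta}).
∂π/∂P_{Borealis} = 377 − 4P_{Borealis} + P_{Alta} = 0 ⇒ P_{Borealis} = 94.25 + 0.25P_{Alta}.
Similarly P_{Alta} = 97.75 + 0.25P_{Borealis}.
Substituting the second reaction function into the first: P_{Borealis} = 94.25 + 0.25(97.75 + 0.25P_{Borealis}), which gives 0.9375P_{Borealis} = 118.6875 ⇒ P_{Borealis} = 126.6.
Then P_{Alta} = 97.75 + 0.25·126.6 = 129.4.
q_{Borealis} = 341 − 2·126.6 + 129.4 = 217.2.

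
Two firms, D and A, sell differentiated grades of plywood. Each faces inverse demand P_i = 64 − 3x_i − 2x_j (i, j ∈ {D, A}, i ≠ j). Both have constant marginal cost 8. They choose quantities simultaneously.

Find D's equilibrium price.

Firm D's profit: π = x_D(64 − 3x_D − 2x_A) − 8x_D.
∂π/∂x_D = 56 − 6x_D − 2x_A = 0 ⇒ x_D = 28/3 − (1/3)x_A.
By symmetry x_A = x_D; substituting into the reaction function, (4/3)x_D = 28/3 and x_D = 7.
P_D = 64 − 3·7 − 2·7 = 29.

29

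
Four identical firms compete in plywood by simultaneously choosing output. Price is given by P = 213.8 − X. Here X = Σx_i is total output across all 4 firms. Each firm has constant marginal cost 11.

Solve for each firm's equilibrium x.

40.56

A representative firm's profit is π_i = x_i(213.8 − X) − 11x_i, with X = x_i + Σ_{j≠i} x_j.
First-order condition: 202.8 − 2x_i − Σ_{j≠i} x_j = 0.
Imposing symmetry (x_j = x for all j) turns Σ_{j≠i} x_j into 3x, so 202.8 = 5x and x = 40.56.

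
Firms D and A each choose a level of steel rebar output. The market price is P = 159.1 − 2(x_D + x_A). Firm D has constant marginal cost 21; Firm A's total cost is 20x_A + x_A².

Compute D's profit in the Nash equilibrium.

1514.7008

Firm D's profit: π = x_D(159.1 − 2(x_D + x_A)) − 21x_D.
∂π/∂x_D = 138.1 − 4x_D − 2x_A = 0, so x_D = 34.525 − 0.5x_A.
For A: ∂π/∂x_A = 139.1 − 6x_A − 2x_D = 0 ⇒ x_A = 1391/60 − (1/3)x_D.
Substituting the second reaction function into the first: x_D = 34.525 − 0.5(1391/60 − (1/3)x_D), which gives (5/6)x_D = 344/15 ⇒ x_D = 27.52.
Then x_A = 1391/60 − (1/3)·27.52 = 14.01.
Price P = 159.1 − 2·41.53 = 76.04.
D's profit: (76.04 − 21)·27.52 = 1514.7008.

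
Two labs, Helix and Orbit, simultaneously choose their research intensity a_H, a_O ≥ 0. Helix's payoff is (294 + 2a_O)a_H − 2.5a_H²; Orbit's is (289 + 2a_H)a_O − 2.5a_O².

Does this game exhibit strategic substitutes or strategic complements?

Expanding Helix's payoff: 294a_H + 2a_Oa_H − 2.5a_H².
∂π/∂a_H = 294 + 2a_O − 5a_H = 0, so a_H = 58.8 + 0.4a_O.
The best-response slope da_H/da_O = 0.4 > 0: the reaction function is upward-sloping, so the choices are strategic complements.

strategic complements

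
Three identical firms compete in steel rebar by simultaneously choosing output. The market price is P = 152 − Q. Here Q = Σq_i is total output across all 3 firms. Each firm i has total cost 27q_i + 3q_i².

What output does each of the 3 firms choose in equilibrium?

12.5

A representative firm's profit is π_i = q_i(152 − Q) − 27q_i − 3q_i², with Q = q_i + Σ_{j≠i} q_j.
First-order condition: 125 − 8q_i − Σ_{j≠i} q_j = 0.
With identical firms, set every q_j = q: then 125 − 8q − 2q = 0, i.e. q = 125/10 = 12.5.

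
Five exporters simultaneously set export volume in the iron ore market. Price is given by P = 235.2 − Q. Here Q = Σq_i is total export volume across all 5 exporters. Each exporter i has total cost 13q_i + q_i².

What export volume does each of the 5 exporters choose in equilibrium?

27.775

A representative exporter's profit is π_i = q_i(235.2 − Q) − 13q_i − q_i², with Q = q_i + Σ_{j≠i} q_j.
First-order condition: 222.2 − 4q_i − Σ_{j≠i} q_j = 0.
Imposing symmetry (q_j = q for all j) turns Σ_{j≠i} q_j into 4q, so 222.2 = 8q and q = 27.775.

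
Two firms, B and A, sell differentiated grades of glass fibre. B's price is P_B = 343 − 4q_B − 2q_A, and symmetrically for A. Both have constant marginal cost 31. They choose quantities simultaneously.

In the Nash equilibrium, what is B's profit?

3893.76

Firm B's profit: π = q_B(343 − 4q_B − 2q_A) − 31q_B.
∂π/∂q_B = 312 − 8q_B − 2q_A = 0 ⇒ q_B = 39 − 0.25q_A.
The game is symmetric, so in equilibrium q_A = q_B: the reaction function gives 1.25q_B = 39, hence q_B = 31.2.
P_B = 343 − 4·31.2 − 2·31.2 = 155.8.
Profit = (155.8 − 31)·31.2 = 3893.76.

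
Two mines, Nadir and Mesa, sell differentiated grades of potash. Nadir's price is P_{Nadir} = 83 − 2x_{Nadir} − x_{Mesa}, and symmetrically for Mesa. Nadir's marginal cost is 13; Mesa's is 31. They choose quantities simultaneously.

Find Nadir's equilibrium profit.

462.08

Mine Nadir's profit: π = x_{Nadir}(83 − 2x_{Nadir} − x_{Mesa}) − 13x_{Nadir}.
∂π/∂x_{Nadir} = 70 − 4x_{Nadir} − x_{Mesa} = 0 ⇒ x_{Nadir} = 17.5 − 0.25x_{Mesa}.
Similarly x_{Mesa} = 13 − 0.25x_{Nadir}.
Solving the two reaction functions simultaneously: (1 − (−0.25)(−0.25))x_{Nadir} = 17.5 − 0.25·13, so 0.9375x_{Nadir} = 14.25 and x_{Nadir} = 15.2.
Then x_{Mesa} = 13 − 0.25·15.2 = 9.2.
P_{Nadir} = 83 − 2·15.2 − 9.2 = 43.4.
Profit = (43.4 − 13)·15.2 = 462.08.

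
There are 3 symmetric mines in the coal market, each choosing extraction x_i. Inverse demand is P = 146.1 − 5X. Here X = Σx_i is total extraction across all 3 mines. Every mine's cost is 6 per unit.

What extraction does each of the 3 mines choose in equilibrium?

A representative mine's profit is π_i = x_i(146.1 − 5X) − 6x_i, with X = x_i + Σ_{j≠i} x_j.
First-order condition: 140.1 − 10x_i − 5Σ_{j≠i} x_j = 0.
In a symmetric equilibrium every mine chooses the same x, so Σ_{j≠i} x_j = 2x. The condition becomes 140.1 − 20x = 0, giving x = 140.1/20 = 7.005.

7.005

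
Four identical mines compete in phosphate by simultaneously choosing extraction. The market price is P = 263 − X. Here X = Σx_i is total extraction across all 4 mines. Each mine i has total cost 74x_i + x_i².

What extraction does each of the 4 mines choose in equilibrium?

A representative mine's profit is π_i = x_i(263 − X) − 74x_i − x_i², with X = x_i + Σ_{j≠i} x_j.
First-order condition: 189 − 4x_i − Σ_{j≠i} x_j = 0.
Imposing symmetry (x_j = x for all j) turns Σ_{j≠i} x_j into 3x, so 189 = 7x and x = 27.

27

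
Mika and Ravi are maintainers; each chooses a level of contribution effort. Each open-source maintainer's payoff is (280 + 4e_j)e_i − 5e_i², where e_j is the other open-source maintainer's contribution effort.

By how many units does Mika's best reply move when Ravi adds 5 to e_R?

2

Mika's payoff is (280 + 4e_R)e_M − 5e_M².
∂π/∂e_M = 280 + 4e_R − 10e_M = 0, so e_M = 28 + 0.4e_R.
The reaction-function slope is 0.4, so a 5-unit rise in e_R moves e_M by 0.4 × 5 = 2. Mika's best response rises — the actions are strategic complements.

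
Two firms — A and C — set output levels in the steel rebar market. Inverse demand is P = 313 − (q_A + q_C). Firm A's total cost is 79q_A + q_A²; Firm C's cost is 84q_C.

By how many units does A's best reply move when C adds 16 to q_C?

Firm A's profit: π = q_A(313 − (q_A + q_C)) − 79q_A − q_A².
∂π/∂q_A = 234 − 4q_A − q_C = 0, so q_A = 58.5 − 0.25q_C.
The reaction-function slope is −0.25, so a 16-unit rise in q_C moves q_A by −0.25 × 16 = −4. A's best response falls — the actions are strategic substitutes.

-4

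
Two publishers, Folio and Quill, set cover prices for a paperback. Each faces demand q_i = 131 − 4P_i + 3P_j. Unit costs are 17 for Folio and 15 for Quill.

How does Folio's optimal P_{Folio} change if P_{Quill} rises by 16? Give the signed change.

6

Folio's profit: π = (P_{Folio} − 17)(131 − 4P_{Folio} + 3P_{Quill}).
∂π/∂P_{Folio} = 199 − 8P_{Folio} + 3P_{Quill} = 0 ⇒ P_{Folio} = 24.875 + 0.375P_{Quill}.
The reaction-function slope is 0.375, so a 16-unit rise in P_{Quill} moves P_{Folio} by 0.375 × 16 = 6. Folio's best response rises — the actions are strategic complements.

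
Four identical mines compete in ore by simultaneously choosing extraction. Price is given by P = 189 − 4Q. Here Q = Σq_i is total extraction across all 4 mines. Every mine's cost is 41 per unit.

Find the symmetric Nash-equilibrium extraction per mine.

7.4

A representative mine's profit is π_i = q_i(189 − 4Q) − 41q_i, with Q = q_i + Σ_{j≠i} q_j.
First-order condition: 148 − 8q_i − 4Σ_{j≠i} q_j = 0.
In a symmetric equilibrium every mine chooses the same q, so Σ_{j≠i} q_j = 3q. The condition becomes 148 − 20q = 0, giving q = 148/20 = 7.4.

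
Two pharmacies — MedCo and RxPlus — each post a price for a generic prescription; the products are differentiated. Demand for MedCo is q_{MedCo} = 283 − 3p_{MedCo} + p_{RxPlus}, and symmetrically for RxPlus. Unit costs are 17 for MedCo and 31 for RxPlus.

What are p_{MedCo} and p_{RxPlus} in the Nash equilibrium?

MedCo's profit: π = (p_{MedCo} − 17)(283 − 3p_{MedCo} + p_{RxPlus}).
∂π/∂p_{MedCo} = 334 − 6p_{MedCo} + p_{RxPlus} = 0 ⇒ p_{MedCo} = 167/3 + (1/6)p_{RxPlus}.
Similarly p_{RxPlus} = 188/3 + (1/6)p_{MedCo}.
Solving the two reaction functions simultaneously: (1 − (1/6)(1/6))p_{MedCo} = 167/3 + (1/6)·(188/3), so (35/36)p_{MedCo} = 595/9 and p_{MedCo} = 68.
Then p_{RxPlus} = 188/3 + (1/6)·68 = 74.

68, 74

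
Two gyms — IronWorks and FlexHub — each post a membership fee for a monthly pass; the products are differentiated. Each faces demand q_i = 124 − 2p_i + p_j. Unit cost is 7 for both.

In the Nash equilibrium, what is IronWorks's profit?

IronWorks's profit: π = (p_{IronWorks} − 7)(124 − 2p_{IronWorks} + p_{FlexHub}).
∂π/∂p_{IronWorks} = 138 − 4p_{IronWorks} + p_{FlexHub} = 0 ⇒ p_{IronWorks} = 34.5 + 0.25p_{FlexHub}.
The game is symmetric, so in equilibrium p_{FlexHub} = p_{IronWorks}: the reaction function gives 0.75p_{IronWorks} = 34.5, hence p_{IronWorks} = 46.
q_{IronWorks} = 124 − 2·46 + 46 = 78.
Profit = (46 − 7)·78 = 3042.

3042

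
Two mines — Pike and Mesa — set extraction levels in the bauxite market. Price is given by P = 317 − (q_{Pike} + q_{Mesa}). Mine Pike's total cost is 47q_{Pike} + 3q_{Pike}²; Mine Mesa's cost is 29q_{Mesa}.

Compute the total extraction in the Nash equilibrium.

152.4

Mine Pike's profit: π = q_{Pike}(317 − (q_{Pike} + q_{Mesa})) − 47q_{Pike} − 3q_{Pike}².
∂π/∂q_{Pike} = 270 − 8q_{Pike} − q_{Mesa} = 0, so q_{Pike} = 33.75 − 0.125q_{Mesa}.
For Mesa: ∂π/∂q_{Mesa} = 288 − 2q_{Mesa} − q_{Pike} = 0 ⇒ q_{Mesa} = 144 − 0.5q_{Pike}.
Substituting the second reaction function into the first: q_{Pike} = 33.75 − 0.125(144 − 0.5q_{Pike}), which gives 0.9375q_{Pike} = 15.75 ⇒ q_{Pike} = 16.8.
Then q_{Mesa} = 144 − 0.5·16.8 = 135.6.
Total extraction: 16.8 + 135.6 = 152.4.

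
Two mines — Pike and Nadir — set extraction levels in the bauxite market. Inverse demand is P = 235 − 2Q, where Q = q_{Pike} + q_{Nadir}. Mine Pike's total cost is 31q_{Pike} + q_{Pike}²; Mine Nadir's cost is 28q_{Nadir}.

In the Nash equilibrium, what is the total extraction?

61.8

Mine Pike's profit: π = q_{Pike}(235 − 2(q_{Pike} + q_{Nadir})) − 31q_{Pike} − q_{Pike}².
∂π/∂q_{Pike} = 204 − 6q_{Pike} − 2q_{Nadir} = 0, so q_{Pike} = 34 − (1/3)q_{Nadir}.
For Nadir: ∂π/∂q_{Nadir} = 207 − 4q_{Nadir} − 2q_{Pike} = 0 ⇒ q_{Nadir} = 51.75 − 0.5q_{Pike}.
Substituting the second reaction function into the first: q_{Pike} = 34 − (1/3)(51.75 − 0.5q_{Pike}), which gives (5/6)q_{Pike} = 16.75 ⇒ q_{Pike} = 20.1.
Then q_{Nadir} = 51.75 − 0.5·20.1 = 41.7.
Total extraction: 20.1 + 41.7 = 61.8.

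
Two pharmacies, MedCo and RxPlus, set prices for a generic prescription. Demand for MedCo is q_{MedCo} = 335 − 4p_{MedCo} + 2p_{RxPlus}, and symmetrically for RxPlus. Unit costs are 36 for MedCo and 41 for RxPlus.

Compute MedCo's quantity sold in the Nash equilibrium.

MedCo's profit: π = (p_{MedCo} − 36)(335 − 4p_{MedCo} + 2p_{RxPlus}).
∂π/∂p_{MedCo} = 479 − 8p_{MedCo} + 2p_{RxPlus} = 0 ⇒ p_{MedCo} = 59.875 + 0.25p_{RxPlus}.
Similarly p_{RxPlus} = 62.375 + 0.25p_{MedCo}.
Solving the two reaction functions simultaneously: (1 − (0.25)(0.25))p_{MedCo} = 59.875 + 0.25·62.375, so 0.9375p_{MedCo} = 2415/32 and p_{MedCo} = 80.5.
Then p_{RxPlus} = 62.375 + 0.25·80.5 = 82.5.
q_{MedCo} = 335 − 4·80.5 + 2·82.5 = 178.

178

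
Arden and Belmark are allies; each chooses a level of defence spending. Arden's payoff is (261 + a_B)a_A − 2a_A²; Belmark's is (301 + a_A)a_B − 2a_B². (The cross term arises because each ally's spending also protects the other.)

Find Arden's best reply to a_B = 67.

Expanding Arden's payoff: 261a_A + a_Ba_A − 2a_A².
∂π/∂a_A = 261 + a_B − 4a_A = 0, so a_A = 65.25 + 0.25a_B.
At a_B = 67: a_A = 65.25 + 0.25·67 = 82.

82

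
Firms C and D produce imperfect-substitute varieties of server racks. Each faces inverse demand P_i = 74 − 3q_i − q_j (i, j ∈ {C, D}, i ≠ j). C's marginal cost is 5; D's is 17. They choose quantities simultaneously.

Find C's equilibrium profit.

Firm C's profit: π = q_C(74 − 3q_C − q_D) − 5q_C.
∂π/∂q_C = 69 − 6q_C − q_D = 0 ⇒ q_C = 11.5 − (1/6)q_D.
Similarly q_D = 9.5 − (1/6)q_C.
Solving the two reaction functions simultaneously: (1 − (−1/6)(−1/6))q_C = 11.5 − (1/6)·9.5, so (35/36)q_C = 119/12 and q_C = 10.2.
Then q_D = 9.5 − (1/6)·10.2 = 7.8.
P_C = 74 − 3·10.2 − 7.8 = 35.6.
Profit = (35.6 − 5)·10.2 = 312.12.

312.12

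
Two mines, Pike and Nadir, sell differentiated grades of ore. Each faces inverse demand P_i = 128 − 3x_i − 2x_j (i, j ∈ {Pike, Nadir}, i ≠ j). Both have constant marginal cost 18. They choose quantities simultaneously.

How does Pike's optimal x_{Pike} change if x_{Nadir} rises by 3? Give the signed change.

Mine Pike's profit: π = x_{Pike}(128 − 3x_{Pike} − 2x_{Nadir}) − 18x_{Pike}.
∂π/∂x_{Pike} = 110 − 6x_{Pike} − 2x_{Nadir} = 0 ⇒ x_{Pike} = 55/3 − (1/3)x_{Nadir}.
The reaction-function slope is −1/3, so a 3-unit rise in x_{Nadir} moves x_{Pike} by −1/3 × 3 = −1. Pike's best response falls — the actions are strategic substitutes.

-1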